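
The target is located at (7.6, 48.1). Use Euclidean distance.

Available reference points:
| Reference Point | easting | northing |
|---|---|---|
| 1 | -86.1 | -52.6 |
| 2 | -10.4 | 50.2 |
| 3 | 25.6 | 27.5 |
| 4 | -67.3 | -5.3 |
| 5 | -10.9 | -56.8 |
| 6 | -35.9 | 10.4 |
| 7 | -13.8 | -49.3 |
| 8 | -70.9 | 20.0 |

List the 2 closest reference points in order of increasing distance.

2, 3

Distances from (7.6, 48.1):
1: √((-93.7)² + (-100.7)²) = √(8779.690 + 10140.490) = 137.6
2: √((-18.0)² + (2.1)²) = √(324.000 + 4.410) = 18.1
3: √((18.0)² + (-20.6)²) = √(324.000 + 424.360) = 27.4
4: √((-74.9)² + (-53.4)²) = √(5610.010 + 2851.560) = 92.0
5: √((-18.5)² + (-104.9)²) = √(342.250 + 11004.010) = 106.5
6: √((-43.5)² + (-37.7)²) = √(1892.250 + 1421.290) = 57.6
7: √((-21.4)² + (-97.4)²) = √(457.960 + 9486.760) = 99.7
8: √((-78.5)² + (-28.1)²) = √(6162.250 + 789.610) = 83.4
Sorted: 2 (18.1) < 3 (27.4) < 6 (57.6) < 8 (83.4) < …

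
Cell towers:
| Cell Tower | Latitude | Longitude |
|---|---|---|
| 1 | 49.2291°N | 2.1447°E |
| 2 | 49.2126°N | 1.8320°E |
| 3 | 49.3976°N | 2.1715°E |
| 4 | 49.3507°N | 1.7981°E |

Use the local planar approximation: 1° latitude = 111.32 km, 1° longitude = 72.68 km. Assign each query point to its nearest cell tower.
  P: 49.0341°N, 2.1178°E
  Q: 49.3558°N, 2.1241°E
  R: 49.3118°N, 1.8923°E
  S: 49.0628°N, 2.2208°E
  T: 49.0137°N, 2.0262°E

P→1; Q→3; R→4; S→1; T→1

P at 49.0341°N, 2.1178°E:
  1: 21.7953 km
  2: 28.7457 km
  3: 40.6526 km
  4: 42.2142 km
  → nearest: 1 (21.7953 km)
Q at 49.3558°N, 2.1241°E:
  1: 14.1835 km
  2: 26.5485 km
  3: 5.7897 km
  4: 23.7005 km
  → nearest: 3 (5.7897 km)
R at 49.3118°N, 1.8923°E:
  1: 20.5249 km
  2: 11.8808 km
  3: 22.4277 km
  4: 8.1010 km
  → nearest: 4 (8.1010 km)
S at 49.0628°N, 2.2208°E:
  1: 19.3211 km
  2: 32.8115 km
  3: 37.4418 km
  4: 44.3956 km
  → nearest: 1 (19.3211 km)
T at 49.0137°N, 2.0262°E:
  1: 25.4782 km
  2: 26.2577 km
  3: 44.0212 km
  4: 41.0147 km
  → nearest: 1 (25.4782 km)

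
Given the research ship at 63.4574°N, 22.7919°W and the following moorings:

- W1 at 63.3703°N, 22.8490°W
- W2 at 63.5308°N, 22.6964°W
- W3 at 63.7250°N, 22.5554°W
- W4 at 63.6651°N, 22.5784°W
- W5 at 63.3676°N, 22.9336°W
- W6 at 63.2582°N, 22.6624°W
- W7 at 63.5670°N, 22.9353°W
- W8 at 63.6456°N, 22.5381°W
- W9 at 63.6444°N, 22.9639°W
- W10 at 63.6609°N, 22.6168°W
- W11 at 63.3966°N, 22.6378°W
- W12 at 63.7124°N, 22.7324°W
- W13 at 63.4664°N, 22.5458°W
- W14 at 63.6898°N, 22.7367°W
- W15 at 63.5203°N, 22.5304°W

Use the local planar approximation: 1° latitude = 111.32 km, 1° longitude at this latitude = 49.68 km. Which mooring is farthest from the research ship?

Distances from 63.4574°N, 22.7919°W:
W1: √((-0.0871·111.32)² + (-0.0571·49.68)²) = √(94.011873 + 8.047026) = 10.1024 km
W2: √((0.0734·111.32)² + (0.0955·49.68)²) = √(66.763411 + 22.509711) = 9.4484 km
W3: √((0.2676·111.32)² + (0.2365·49.68)²) = √(887.398343 + 138.046520) = 32.0226 km
W4: √((0.2077·111.32)² + (0.2135·49.68)²) = √(534.588225 + 112.501661) = 25.4380 km
W5: √((-0.0898·111.32)² + (-0.1417·49.68)²) = √(99.930732 + 49.556757) = 12.2265 km
W6: √((-0.1992·111.32)² + (0.1295·49.68)²) = √(491.728141 + 41.390694) = 23.0894 km
W7: √((0.1096·111.32)² + (-0.1434·49.68)²) = √(148.856397 + 50.752972) = 14.1283 km
W8: √((0.1882·111.32)² + (0.2538·49.68)²) = √(438.920266 + 158.981434) = 24.4520 km
W9: √((0.1870·111.32)² + (-0.1720·49.68)²) = √(433.340828 + 73.016341) = 22.5024 km
W10: √((0.2035·111.32)² + (0.1751·49.68)²) = √(513.186499 + 75.672044) = 24.2664 km
W11: √((-0.0608·111.32)² + (0.1541·49.68)²) = √(45.809289 + 58.609559) = 10.2186 km
W12: √((0.2550·111.32)² + (0.0595·49.68)²) = √(805.799060 + 8.737700) = 28.5401 km
W13: √((0.0090·111.32)² + (0.2461·49.68)²) = √(1.003764 + 149.481140) = 12.2672 km
W14: √((0.2324·111.32)² + (0.0552·49.68)²) = √(669.296637 + 7.520407) = 26.0157 km
W15: √((0.0629·111.32)² + (0.2615·49.68)²) = √(49.028396 + 168.774395) = 14.7581 km
Maximum: W3 at 32.0226 km.

W3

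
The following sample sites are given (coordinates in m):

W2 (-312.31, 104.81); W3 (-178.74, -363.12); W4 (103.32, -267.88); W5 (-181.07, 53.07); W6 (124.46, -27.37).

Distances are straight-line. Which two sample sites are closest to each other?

Pairwise distances:
W2–W3: 486.62 m
W2–W4: 558.25 m
W2–W5: 141.07 m
W2–W6: 456.33 m
W3–W4: 297.71 m
W3–W5: 416.20 m
W3–W6: 452.39 m
W4–W5: 428.82 m
W4–W6: 241.44 m
W5–W6: 315.94 m
Closest pair: W2–W5 at 141.07 m.

W2 and W5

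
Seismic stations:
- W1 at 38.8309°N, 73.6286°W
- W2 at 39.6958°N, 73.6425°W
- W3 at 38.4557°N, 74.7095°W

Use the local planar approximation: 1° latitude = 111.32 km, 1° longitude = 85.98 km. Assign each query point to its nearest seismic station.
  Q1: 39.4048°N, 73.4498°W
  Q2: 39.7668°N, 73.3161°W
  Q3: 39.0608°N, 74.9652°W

Q1 at 39.4048°N, 73.4498°W:
  W1: 65.7102 km
  W2: 36.3853 km
  W3: 151.3062 km
  → nearest: W2 (36.3853 km)
Q2 at 39.7668°N, 73.3161°W:
  W1: 107.5933 km
  W2: 29.1556 km
  W3: 188.8253 km
  → nearest: W2 (29.1556 km)
Q3 at 39.0608°N, 74.9652°W:
  W1: 117.7361 km
  W2: 133.9043 km
  W3: 70.8567 km
  → nearest: W3 (70.8567 km)

Q1→W2; Q2→W2; Q3→W3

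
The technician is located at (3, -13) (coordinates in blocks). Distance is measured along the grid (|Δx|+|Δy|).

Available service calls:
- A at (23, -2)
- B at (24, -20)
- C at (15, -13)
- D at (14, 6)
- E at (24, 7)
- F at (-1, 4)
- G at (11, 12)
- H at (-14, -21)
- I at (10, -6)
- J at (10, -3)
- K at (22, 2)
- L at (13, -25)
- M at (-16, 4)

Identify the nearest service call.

C

Distances from (3, -13):
A: |20| + |11| = 20 + 11 = 31 blocks
B: |21| + |-7| = 21 + 7 = 28 blocks
C: |12| + |0| = 12 + 0 = 12 blocks
D: |11| + |19| = 11 + 19 = 30 blocks
E: |21| + |20| = 21 + 20 = 41 blocks
F: |-4| + |17| = 4 + 17 = 21 blocks
G: |8| + |25| = 8 + 25 = 33 blocks
H: |-17| + |-8| = 17 + 8 = 25 blocks
I: |7| + |7| = 7 + 7 = 14 blocks
J: |7| + |10| = 7 + 10 = 17 blocks
K: |19| + |15| = 19 + 15 = 34 blocks
L: |10| + |-12| = 10 + 12 = 22 blocks
M: |-19| + |17| = 19 + 17 = 36 blocks
Minimum: C at 12 blocks.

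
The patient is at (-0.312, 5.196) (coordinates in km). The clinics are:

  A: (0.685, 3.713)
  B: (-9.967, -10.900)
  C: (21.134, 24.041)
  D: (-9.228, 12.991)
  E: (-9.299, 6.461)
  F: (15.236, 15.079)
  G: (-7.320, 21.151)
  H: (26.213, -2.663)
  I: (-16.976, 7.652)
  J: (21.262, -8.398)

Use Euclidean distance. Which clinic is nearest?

A

Distances from (-0.312, 5.196):
A: √((0.997)² + (-1.483)²) = √(0.99401 + 2.19929) = 1.787 km
B: √((-9.655)² + (-16.096)²) = √(93.21903 + 259.08122) = 18.770 km
C: √((21.446)² + (18.845)²) = √(459.93092 + 355.13402) = 28.549 km
D: √((-8.916)² + (7.795)²) = √(79.49506 + 60.76203) = 11.843 km
E: √((-8.987)² + (1.265)²) = √(80.76617 + 1.60023) = 9.076 km
F: √((15.548)² + (9.883)²) = √(241.74030 + 97.67369) = 18.423 km
G: √((-7.008)² + (15.955)²) = √(49.11206 + 254.56203) = 17.426 km
H: √((26.525)² + (-7.859)²) = √(703.57563 + 61.76388) = 27.665 km
I: √((-16.664)² + (2.456)²) = √(277.68890 + 6.03194) = 16.844 km
J: √((21.574)² + (-13.594)²) = √(465.43748 + 184.79684) = 25.500 km
Minimum: A at 1.787 km.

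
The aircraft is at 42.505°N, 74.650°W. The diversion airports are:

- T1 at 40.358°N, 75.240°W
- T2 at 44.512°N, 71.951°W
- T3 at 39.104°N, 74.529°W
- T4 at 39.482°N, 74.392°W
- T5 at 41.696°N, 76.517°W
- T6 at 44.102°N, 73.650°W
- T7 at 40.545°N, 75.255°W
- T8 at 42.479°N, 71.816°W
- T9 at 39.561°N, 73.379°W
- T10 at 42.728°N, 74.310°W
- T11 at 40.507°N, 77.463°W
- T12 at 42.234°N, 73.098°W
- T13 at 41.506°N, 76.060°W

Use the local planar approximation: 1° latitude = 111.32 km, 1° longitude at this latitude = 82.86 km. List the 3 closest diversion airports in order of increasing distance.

Distances from 42.505°N, 74.650°W:
T1: √((-2.147·111.32)² + (-0.590·82.86)²) = √(57122.93114 + 2389.97788) = 243.953 km
T2: √((2.007·111.32)² + (2.699·82.86)²) = √(49916.15680 + 50014.46494) = 316.118 km
T3: √((-3.401·111.32)² + (0.121·82.86)²) = √(143337.44510 + 100.52188) = 378.732 km
T4: √((-3.023·111.32)² + (0.258·82.86)²) = √(113245.95269 + 457.01375) = 337.199 km
T5: √((-0.809·111.32)² + (-1.867·82.86)²) = √(8110.42175 + 23931.97243) = 179.004 km
T6: √((1.597·111.32)² + (1.000·82.86)²) = √(31605.03151 + 6865.77960) = 196.140 km
T7: √((-1.960·111.32)² + (-0.605·82.86)²) = √(47605.65424 + 2513.04698) = 223.872 km
T8: √((-0.026·111.32)² + (2.834·82.86)²) = √(8.37709 + 55142.89334) = 234.843 km
T9: √((-2.944·111.32)² + (1.271·82.86)²) = √(107404.38351 + 11091.26186) = 344.232 km
T10: √((0.223·111.32)² + (0.340·82.86)²) = √(616.24885 + 793.68412) = 37.549 km
T11: √((-1.998·111.32)² + (-2.813·82.86)²) = √(49469.48203 + 54328.70114) = 322.177 km
T12: √((-0.271·111.32)² + (1.552·82.86)²) = √(910.09133 + 16537.63079) = 132.090 km
T13: √((-0.999·111.32)² + (-1.410·82.86)²) = √(12367.37051 + 13649.85642) = 161.299 km
Sorted: T10 (37.549 km) < T12 (132.090 km) < T13 (161.299 km) < T5 (179.004 km) < T6 (196.140 km) < …

T10, T12, T13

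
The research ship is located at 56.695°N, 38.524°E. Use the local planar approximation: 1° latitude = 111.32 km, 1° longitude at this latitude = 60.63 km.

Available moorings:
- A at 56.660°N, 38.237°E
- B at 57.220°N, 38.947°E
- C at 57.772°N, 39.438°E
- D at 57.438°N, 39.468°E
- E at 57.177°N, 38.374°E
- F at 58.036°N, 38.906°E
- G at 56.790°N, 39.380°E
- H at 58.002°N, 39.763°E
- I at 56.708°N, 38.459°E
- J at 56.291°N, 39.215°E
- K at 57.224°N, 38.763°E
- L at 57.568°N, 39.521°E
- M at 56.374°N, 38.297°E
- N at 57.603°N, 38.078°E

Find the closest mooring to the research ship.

Distances from 56.695°N, 38.524°E:
A: 17.832 km
B: 63.823 km
C: 132.079 km
D: 100.583 km
E: 54.422 km
F: 151.066 km
G: 52.966 km
H: 163.744 km
I: 4.198 km
J: 61.464 km
K: 60.645 km
L: 114.448 km
M: 38.293 km
N: 104.633 km
Minimum: I at 4.198 km.

I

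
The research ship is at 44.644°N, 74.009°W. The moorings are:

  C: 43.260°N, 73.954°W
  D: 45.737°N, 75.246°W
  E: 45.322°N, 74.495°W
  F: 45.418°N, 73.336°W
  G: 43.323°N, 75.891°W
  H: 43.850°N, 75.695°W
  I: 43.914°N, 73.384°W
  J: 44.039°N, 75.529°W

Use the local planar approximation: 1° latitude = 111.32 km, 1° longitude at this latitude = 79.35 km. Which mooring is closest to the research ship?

E

Distances from 44.644°N, 74.009°W:
C: √((-1.384·111.32)² + (0.055·79.35)²) = √(23736.60351 + 19.04668) = 154.129 km
D: √((1.093·111.32)² + (-1.237·79.35)²) = √(14804.26053 + 9634.59052) = 156.329 km
E: √((0.678·111.32)² + (-0.486·79.35)²) = √(5696.46959 + 1487.18981) = 84.756 km
F: √((0.774·111.32)² + (0.673·79.35)²) = √(7423.83510 + 2851.83235) = 101.369 km
G: √((-1.321·111.32)² + (-1.882·79.35)²) = √(21624.79657 + 22301.44997) = 209.586 km
H: √((-0.794·111.32)² + (-1.686·79.35)²) = √(7812.45269 + 17898.18541) = 160.345 km
I: √((-0.730·111.32)² + (0.625·79.35)²) = √(6603.77268 + 2459.54004) = 95.201 km
J: √((-0.605·111.32)² + (-1.520·79.35)²) = √(4535.83392 + 14547.25454) = 138.142 km
Minimum: E at 84.756 km.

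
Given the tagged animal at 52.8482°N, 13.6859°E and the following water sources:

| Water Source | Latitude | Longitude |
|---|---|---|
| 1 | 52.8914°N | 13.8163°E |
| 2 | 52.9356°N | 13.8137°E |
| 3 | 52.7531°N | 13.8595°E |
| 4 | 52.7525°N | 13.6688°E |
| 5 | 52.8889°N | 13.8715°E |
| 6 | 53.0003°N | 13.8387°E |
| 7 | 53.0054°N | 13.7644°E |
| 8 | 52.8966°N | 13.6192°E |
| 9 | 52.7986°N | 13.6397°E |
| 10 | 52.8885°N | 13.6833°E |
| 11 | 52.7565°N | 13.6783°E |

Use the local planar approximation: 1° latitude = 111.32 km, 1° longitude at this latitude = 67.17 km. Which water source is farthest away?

Distances from 52.8482°N, 13.6859°E:
1: √((0.0432·111.32)² + (0.1304·67.17)²) = √(23.126712 + 76.719520) = 9.9923 km
2: √((0.0874·111.32)² + (0.1278·67.17)²) = √(94.660602 + 73.690653) = 12.9750 km
3: √((-0.0951·111.32)² + (0.1736·67.17)²) = √(112.074660 + 135.972204) = 15.7495 km
4: √((-0.0957·111.32)² + (-0.0171·67.17)²) = √(113.493312 + 1.319298) = 10.7151 km
5: √((0.0407·111.32)² + (0.1856·67.17)²) = √(20.527460 + 155.419905) = 13.2645 km
6: √((0.1521·111.32)² + (0.1528·67.17)²) = √(286.684903 + 105.340992) = 19.7996 km
7: √((0.1572·111.32)² + (0.0785·67.17)²) = √(306.232640 + 27.802894) = 18.2766 km
8: √((0.0484·111.32)² + (-0.0667·67.17)²) = √(29.029337 + 20.072541) = 7.0073 km
9: √((-0.0496·111.32)² + (-0.0462·67.17)²) = √(30.486653 + 9.630185) = 6.3338 km
10: √((0.0403·111.32)² + (-0.0026·67.17)²) = √(20.125955 + 0.030500) = 4.4896 km
11: √((-0.0917·111.32)² + (-0.0076·67.17)²) = √(104.204162 + 0.260602) = 10.2208 km
Maximum: 6 at 19.7996 km.

6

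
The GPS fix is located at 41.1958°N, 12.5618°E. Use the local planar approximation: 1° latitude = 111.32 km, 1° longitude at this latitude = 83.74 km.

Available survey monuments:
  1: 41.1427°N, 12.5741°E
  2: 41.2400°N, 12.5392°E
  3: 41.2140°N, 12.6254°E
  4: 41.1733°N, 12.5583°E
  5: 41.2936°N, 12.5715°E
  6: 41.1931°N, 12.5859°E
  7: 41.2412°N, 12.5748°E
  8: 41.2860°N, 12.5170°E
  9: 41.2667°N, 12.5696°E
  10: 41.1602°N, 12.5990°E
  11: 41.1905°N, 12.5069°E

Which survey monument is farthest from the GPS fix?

5

Distances from 41.1958°N, 12.5618°E:
1: √((-0.0531·111.32)² + (0.0123·83.74)²) = √(34.941009 + 1.060904) = 6.0002 km
2: √((0.0442·111.32)² + (-0.0226·83.74)²) = √(24.209785 + 3.581647) = 5.2718 km
3: √((0.0182·111.32)² + (0.0636·83.74)²) = √(4.104773 + 28.364827) = 5.6982 km
4: √((-0.0225·111.32)² + (-0.0035·83.74)²) = √(6.273522 + 0.085902) = 2.5218 km
5: √((0.0978·111.32)² + (0.0097·83.74)²) = √(118.528859 + 0.659796) = 10.9174 km
6: √((-0.0027·111.32)² + (0.0241·83.74)²) = √(0.090339 + 4.072865) = 2.0404 km
7: √((0.0454·111.32)² + (0.0130·83.74)²) = √(25.542188 + 1.185094) = 5.1698 km
8: √((0.0902·111.32)² + (-0.0448·83.74)²) = √(100.822966 + 14.074142) = 10.7190 km
9: √((0.0709·111.32)² + (0.0078·83.74)²) = √(62.292945 + 0.426634) = 7.9196 km
10: √((-0.0356·111.32)² + (0.0372·83.74)²) = √(15.705306 + 9.704022) = 5.0408 km
11: √((-0.0053·111.32)² + (-0.0549·83.74)²) = √(0.348095 + 21.135406) = 4.6350 km
Maximum: 5 at 10.9174 km.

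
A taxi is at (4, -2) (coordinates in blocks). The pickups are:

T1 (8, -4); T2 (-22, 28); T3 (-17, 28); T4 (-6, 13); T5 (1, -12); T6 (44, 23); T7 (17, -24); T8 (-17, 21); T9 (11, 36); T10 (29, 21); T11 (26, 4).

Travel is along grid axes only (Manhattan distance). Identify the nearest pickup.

T1

Distances from (4, -2):
T1: |4| + |-2| = 4 + 2 = 6 blocks
T2: |-26| + |30| = 26 + 30 = 56 blocks
T3: |-21| + |30| = 21 + 30 = 51 blocks
T4: |-10| + |15| = 10 + 15 = 25 blocks
T5: |-3| + |-10| = 3 + 10 = 13 blocks
T6: |40| + |25| = 40 + 25 = 65 blocks
T7: |13| + |-22| = 13 + 22 = 35 blocks
T8: |-21| + |23| = 21 + 23 = 44 blocks
T9: |7| + |38| = 7 + 38 = 45 blocks
T10: |25| + |23| = 25 + 23 = 48 blocks
T11: |22| + |6| = 22 + 6 = 28 blocks
Minimum: T1 at 6 blocks.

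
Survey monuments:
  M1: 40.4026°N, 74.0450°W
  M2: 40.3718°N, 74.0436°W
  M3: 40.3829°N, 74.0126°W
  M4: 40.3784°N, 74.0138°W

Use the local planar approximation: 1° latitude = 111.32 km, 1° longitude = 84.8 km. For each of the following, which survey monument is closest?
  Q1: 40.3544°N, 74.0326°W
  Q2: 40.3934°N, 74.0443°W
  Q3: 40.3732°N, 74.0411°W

Q1→M2; Q2→M1; Q3→M2

Q1 at 40.3544°N, 74.0326°W:
  M1: √((0.0482·111.32)² + (-0.0124·84.8)²) = √(28.789921 + 1.105694) = 5.4677 km
  M2: √((0.0174·111.32)² + (-0.0110·84.8)²) = √(3.751845 + 0.870116) = 2.1499 km
  M3: √((0.0285·111.32)² + (0.0200·84.8)²) = √(10.065518 + 2.876416) = 3.5975 km
  M4: √((0.0240·111.32)² + (0.0188·84.8)²) = √(7.137874 + 2.541601) = 3.1112 km
  → nearest: M2 (2.1499 km)
Q2 at 40.3934°N, 74.0443°W:
  M1: √((0.0092·111.32)² + (-0.0007·84.8)²) = √(1.048871 + 0.003524) = 1.0259 km
  M2: √((-0.0216·111.32)² + (0.0007·84.8)²) = √(5.781678 + 0.003524) = 2.4052 km
  M3: √((-0.0105·111.32)² + (0.0317·84.8)²) = √(1.366234 + 7.226204) = 2.9313 km
  M4: √((-0.0150·111.32)² + (0.0305·84.8)²) = √(2.788232 + 6.689465) = 3.0786 km
  → nearest: M1 (1.0259 km)
Q3 at 40.3732°N, 74.0411°W:
  M1: √((0.0294·111.32)² + (-0.0039·84.8)²) = √(10.711272 + 0.109376) = 3.2895 km
  M2: √((-0.0014·111.32)² + (-0.0025·84.8)²) = √(0.024289 + 0.044944) = 0.2631 km
  M3: √((0.0097·111.32)² + (0.0285·84.8)²) = √(1.165977 + 5.840922) = 2.6471 km
  M4: √((0.0052·111.32)² + (0.0273·84.8)²) = √(0.335084 + 5.359410) = 2.3863 km
  → nearest: M2 (0.2631 km)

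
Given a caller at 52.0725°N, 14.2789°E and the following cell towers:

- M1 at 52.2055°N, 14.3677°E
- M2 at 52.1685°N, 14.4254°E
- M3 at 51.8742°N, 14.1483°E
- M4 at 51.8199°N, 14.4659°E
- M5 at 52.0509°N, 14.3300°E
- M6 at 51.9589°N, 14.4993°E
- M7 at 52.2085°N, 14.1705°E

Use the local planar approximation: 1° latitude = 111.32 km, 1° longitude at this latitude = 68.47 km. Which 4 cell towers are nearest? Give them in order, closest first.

Distances from 52.0725°N, 14.2789°E:
M1: 16.0054 km
M2: 14.6569 km
M3: 23.8172 km
M4: 30.8973 km
M5: 4.2454 km
M6: 19.6889 km
M7: 16.8610 km
Sorted: M5 (4.2454 km) < M2 (14.6569 km) < M1 (16.0054 km) < M7 (16.8610 km) < M6 (19.6889 km) < M3 (23.8172 km) < …

M5, M2, M1, M7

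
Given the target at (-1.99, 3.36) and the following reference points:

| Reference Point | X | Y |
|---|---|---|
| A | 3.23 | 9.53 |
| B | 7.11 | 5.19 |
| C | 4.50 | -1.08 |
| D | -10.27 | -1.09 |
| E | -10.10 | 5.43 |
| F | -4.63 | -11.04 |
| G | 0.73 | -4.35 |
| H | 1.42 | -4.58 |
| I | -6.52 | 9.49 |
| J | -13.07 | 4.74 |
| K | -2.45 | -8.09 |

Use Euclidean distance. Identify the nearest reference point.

Distances from (-1.99, 3.36):
A: √((5.22)² + (6.17)²) = √(27.2484 + 38.0689) = 8.08
B: √((9.10)² + (1.83)²) = √(82.8100 + 3.3489) = 9.28
C: √((6.49)² + (-4.44)²) = √(42.1201 + 19.7136) = 7.86
D: √((-8.28)² + (-4.45)²) = √(68.5584 + 19.8025) = 9.40
E: √((-8.11)² + (2.07)²) = √(65.7721 + 4.2849) = 8.37
F: √((-2.64)² + (-14.40)²) = √(6.9696 + 207.3600) = 14.64
G: √((2.72)² + (-7.71)²) = √(7.3984 + 59.4441) = 8.18
H: √((3.41)² + (-7.94)²) = √(11.6281 + 63.0436) = 8.64
I: √((-4.53)² + (6.13)²) = √(20.5209 + 37.5769) = 7.62
J: √((-11.08)² + (1.38)²) = √(122.7664 + 1.9044) = 11.17
K: √((-0.46)² + (-11.45)²) = √(0.2116 + 131.1025) = 11.46
Minimum: I at 7.62.

I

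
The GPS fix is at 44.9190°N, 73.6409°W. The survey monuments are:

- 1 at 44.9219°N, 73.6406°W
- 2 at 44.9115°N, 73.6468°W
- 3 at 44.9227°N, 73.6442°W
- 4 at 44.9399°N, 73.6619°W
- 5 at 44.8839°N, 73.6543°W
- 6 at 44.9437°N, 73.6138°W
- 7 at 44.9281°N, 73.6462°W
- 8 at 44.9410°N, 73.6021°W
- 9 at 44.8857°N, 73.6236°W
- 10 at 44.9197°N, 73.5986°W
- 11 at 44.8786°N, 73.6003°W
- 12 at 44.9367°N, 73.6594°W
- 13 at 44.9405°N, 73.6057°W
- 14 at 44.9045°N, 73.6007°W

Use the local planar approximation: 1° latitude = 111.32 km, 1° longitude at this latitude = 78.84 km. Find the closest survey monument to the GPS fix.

1

Distances from 44.9190°N, 73.6409°W:
1: √((0.0029·111.32)² + (0.0003·78.84)²) = √(0.104218 + 0.000559) = 0.3237 km
2: √((-0.0075·111.32)² + (-0.0059·78.84)²) = √(0.697058 + 0.216370) = 0.9557 km
3: √((0.0037·111.32)² + (-0.0033·78.84)²) = √(0.169648 + 0.067689) = 0.4872 km
4: √((0.0209·111.32)² + (-0.0210·78.84)²) = √(5.413012 + 2.741144) = 2.8555 km
5: √((-0.0351·111.32)² + (-0.0134·78.84)²) = √(15.267243 + 1.116099) = 4.0476 km
6: √((0.0247·111.32)² + (0.0271·78.84)²) = √(7.560322 + 4.564906) = 3.4821 km
7: √((0.0091·111.32)² + (-0.0053·78.84)²) = √(1.026193 + 0.174600) = 1.0958 km
8: √((0.0220·111.32)² + (0.0388·78.84)²) = √(5.997797 + 9.357432) = 3.9186 km
9: √((-0.0333·111.32)² + (0.0173·78.84)²) = √(13.741523 + 1.860311) = 3.9499 km
10: √((0.0007·111.32)² + (0.0423·78.84)²) = √(0.006072 + 11.121771) = 3.3358 km
11: √((-0.0404·111.32)² + (0.0406·78.84)²) = √(20.225959 + 10.245786) = 5.5201 km
12: √((0.0177·111.32)² + (-0.0185·78.84)²) = √(3.882334 + 2.127339) = 2.4515 km
13: √((0.0215·111.32)² + (0.0352·78.84)²) = √(5.728268 + 7.701557) = 3.6647 km
14: √((-0.0145·111.32)² + (0.0402·78.84)²) = √(2.605448 + 10.044894) = 3.5567 km
Minimum: 1 at 0.3237 km.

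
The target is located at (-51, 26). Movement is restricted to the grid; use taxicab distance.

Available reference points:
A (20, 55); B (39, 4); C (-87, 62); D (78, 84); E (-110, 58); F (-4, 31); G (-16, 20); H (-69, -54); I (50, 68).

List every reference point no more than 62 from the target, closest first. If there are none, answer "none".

Distances from (-51, 26):
A: |71| + |29| = 71 + 29 = 100
B: |90| + |-22| = 90 + 22 = 112
C: |-36| + |36| = 36 + 36 = 72
D: |129| + |58| = 129 + 58 = 187
E: |-59| + |32| = 59 + 32 = 91
F: |47| + |5| = 47 + 5 = 52
G: |35| + |-6| = 35 + 6 = 41
H: |-18| + |-80| = 18 + 80 = 98
I: |101| + |42| = 101 + 42 = 143
Threshold 62: G (41), F (52) are within range.

G, F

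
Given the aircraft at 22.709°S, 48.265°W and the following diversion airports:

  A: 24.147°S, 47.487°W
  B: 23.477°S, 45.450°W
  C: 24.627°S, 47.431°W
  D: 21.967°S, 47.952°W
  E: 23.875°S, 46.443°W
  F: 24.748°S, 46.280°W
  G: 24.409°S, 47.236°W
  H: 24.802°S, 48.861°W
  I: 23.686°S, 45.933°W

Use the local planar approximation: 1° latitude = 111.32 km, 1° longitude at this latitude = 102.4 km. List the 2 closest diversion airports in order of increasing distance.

D, A

Distances from 22.709°S, 48.265°W:
A: √((-1.438·111.32)² + (0.778·102.4)²) = √(25625.01731 + 6346.86276) = 178.807 km
B: √((-0.768·111.32)² + (2.815·102.4)²) = √(7309.18300 + 83091.52154) = 300.667 km
C: √((-1.918·111.32)² + (0.834·102.4)²) = √(45587.27166 + 7293.43328) = 229.958 km
D: √((0.742·111.32)² + (0.313·102.4)²) = √(6822.66749 + 1027.27942) = 88.600 km
E: √((-1.166·111.32)² + (1.822·102.4)²) = √(16847.81155 + 34809.40970) = 227.282 km
F: √((-2.039·111.32)² + (1.985·102.4)²) = √(51520.59226 + 41316.25370) = 304.691 km
G: √((-1.700·111.32)² + (1.029·102.4)²) = √(35813.29154 + 11102.75260) = 216.601 km
H: √((-2.093·111.32)² + (-0.596·102.4)²) = √(54285.62621 + 3724.70972) = 240.853 km
I: √((-0.977·111.32)² + (2.332·102.4)²) = √(11828.65929 + 57023.91169) = 262.398 km
Sorted: D (88.600 km) < A (178.807 km) < G (216.601 km) < E (227.282 km) < …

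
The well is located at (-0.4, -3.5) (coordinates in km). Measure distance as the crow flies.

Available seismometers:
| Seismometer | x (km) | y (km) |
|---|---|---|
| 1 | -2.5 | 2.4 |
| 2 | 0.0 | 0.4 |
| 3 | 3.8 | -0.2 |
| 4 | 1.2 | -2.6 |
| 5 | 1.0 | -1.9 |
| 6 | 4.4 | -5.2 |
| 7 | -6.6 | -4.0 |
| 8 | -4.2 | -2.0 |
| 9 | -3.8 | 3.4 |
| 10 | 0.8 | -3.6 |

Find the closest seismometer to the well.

10

Distances from (-0.4, -3.5):
1: √((-2.1)² + (5.9)²) = √(4.410 + 34.810) = 6.3 km
2: √((0.4)² + (3.9)²) = √(0.160 + 15.210) = 3.9 km
3: √((4.2)² + (3.3)²) = √(17.640 + 10.890) = 5.3 km
4: √((1.6)² + (0.9)²) = √(2.560 + 0.810) = 1.8 km
5: √((1.4)² + (1.6)²) = √(1.960 + 2.560) = 2.1 km
6: √((4.8)² + (-1.7)²) = √(23.040 + 2.890) = 5.1 km
7: √((-6.2)² + (-0.5)²) = √(38.440 + 0.250) = 6.2 km
8: √((-3.8)² + (1.5)²) = √(14.440 + 2.250) = 4.1 km
9: √((-3.4)² + (6.9)²) = √(11.560 + 47.610) = 7.7 km
10: √((1.2)² + (-0.1)²) = √(1.440 + 0.010) = 1.2 km
Minimum: 10 at 1.2 km.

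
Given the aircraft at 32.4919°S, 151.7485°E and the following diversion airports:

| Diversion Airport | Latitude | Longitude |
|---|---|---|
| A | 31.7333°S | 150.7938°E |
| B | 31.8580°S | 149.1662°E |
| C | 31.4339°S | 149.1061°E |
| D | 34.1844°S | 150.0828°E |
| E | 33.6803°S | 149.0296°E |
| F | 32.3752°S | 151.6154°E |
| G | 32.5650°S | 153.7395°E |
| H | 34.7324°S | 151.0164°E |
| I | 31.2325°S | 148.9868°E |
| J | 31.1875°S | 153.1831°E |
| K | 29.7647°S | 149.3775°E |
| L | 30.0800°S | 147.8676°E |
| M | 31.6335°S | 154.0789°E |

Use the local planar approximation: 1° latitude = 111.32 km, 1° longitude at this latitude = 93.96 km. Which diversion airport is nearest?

F

Distances from 32.4919°S, 151.7485°E:
A: √((0.7586·111.32)² + (-0.9547·93.96)²) = √(7131.355260 + 8046.738006) = 123.1994 km
B: √((0.6339·111.32)² + (-2.5823·93.96)²) = √(4979.524791 + 58870.728045) = 252.6861 km
C: √((1.0580·111.32)² + (-2.6424·93.96)²) = √(13871.318085 + 61642.910730) = 274.7985 km
D: √((-1.6925·111.32)² + (-1.6657·93.96)²) = √(35497.988963 + 24495.120920) = 244.9349 km
E: √((-1.1884·111.32)² + (-2.7189·93.96)²) = √(17501.355298 + 65263.819318) = 287.6894 km
F: √((0.1167·111.32)² + (-0.1331·93.96)²) = √(168.767224 + 156.401937) = 18.0324 km
G: √((-0.0731·111.32)² + (1.9910·93.96)²) = √(66.218776 + 34996.816169) = 187.2513 km
H: √((-2.2405·111.32)² + (-0.7321·93.96)²) = √(62206.575203 + 4731.804903) = 258.7245 km
I: √((1.2594·111.32)² + (-2.7617·93.96)²) = √(19655.032816 + 67334.713422) = 294.9402 km
J: √((1.3044·111.32)² + (1.4346·93.96)²) = √(21084.726677 + 18169.696338) = 198.1273 km
K: √((2.7272·111.32)² + (-2.3710·93.96)²) = √(92168.044174 + 49630.554130) = 376.5615 km
L: √((2.4119·111.32)² + (-3.8809·93.96)²) = √(72088.334249 + 132969.158666) = 452.8327 km
M: √((0.8584·111.32)² + (2.3304·93.96)²) = √(9131.157067 + 47945.401460) = 238.9070 km
Minimum: F at 18.0324 km.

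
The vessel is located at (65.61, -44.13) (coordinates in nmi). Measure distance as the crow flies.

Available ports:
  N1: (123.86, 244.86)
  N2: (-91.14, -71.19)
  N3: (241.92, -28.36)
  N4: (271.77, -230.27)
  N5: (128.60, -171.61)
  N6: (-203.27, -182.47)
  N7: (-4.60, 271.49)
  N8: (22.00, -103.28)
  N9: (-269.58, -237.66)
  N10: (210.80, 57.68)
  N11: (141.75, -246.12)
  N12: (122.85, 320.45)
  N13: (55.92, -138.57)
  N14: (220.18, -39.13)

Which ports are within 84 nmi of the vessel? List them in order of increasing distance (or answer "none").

N8

Distances from (65.61, -44.13):
N1: √((58.25)² + (288.99)²) = √(3393.0625 + 83515.2201) = 294.80 nmi
N2: √((-156.75)² + (-27.06)²) = √(24570.5625 + 732.2436) = 159.07 nmi
N3: √((176.31)² + (15.77)²) = √(31085.2161 + 248.6929) = 177.01 nmi
N4: √((206.16)² + (-186.14)²) = √(42501.9456 + 34648.0996) = 277.76 nmi
N5: √((62.99)² + (-127.48)²) = √(3967.7401 + 16251.1504) = 142.19 nmi
N6: √((-268.88)² + (-138.34)²) = √(72296.4544 + 19137.9556) = 302.38 nmi
N7: √((-70.21)² + (315.62)²) = √(4929.4441 + 99615.9844) = 323.33 nmi
N8: √((-43.61)² + (-59.15)²) = √(1901.8321 + 3498.7225) = 73.49 nmi
N9: √((-335.19)² + (-193.53)²) = √(112352.3361 + 37453.8609) = 387.05 nmi
N10: √((145.19)² + (101.81)²) = √(21080.1361 + 10365.2761) = 177.33 nmi
N11: √((76.14)² + (-201.99)²) = √(5797.2996 + 40799.9601) = 215.86 nmi
N12: √((57.24)² + (364.58)²) = √(3276.4176 + 132918.5764) = 369.05 nmi
N13: √((-9.69)² + (-94.44)²) = √(93.8961 + 8918.9136) = 94.94 nmi
N14: √((154.57)² + (5.00)²) = √(23891.8849 + 25.0000) = 154.65 nmi
Threshold 84 nmi: N8 (73.49 nmi) is within range.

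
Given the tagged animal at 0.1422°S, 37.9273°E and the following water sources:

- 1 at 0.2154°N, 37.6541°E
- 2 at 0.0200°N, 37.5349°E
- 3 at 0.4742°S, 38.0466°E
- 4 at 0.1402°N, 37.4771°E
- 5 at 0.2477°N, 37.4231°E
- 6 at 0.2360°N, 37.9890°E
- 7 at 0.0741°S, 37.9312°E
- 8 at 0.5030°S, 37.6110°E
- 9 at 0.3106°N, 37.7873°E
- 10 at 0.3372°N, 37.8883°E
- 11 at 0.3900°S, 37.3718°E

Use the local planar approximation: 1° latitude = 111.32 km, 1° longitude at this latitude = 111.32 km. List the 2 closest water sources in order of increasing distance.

Distances from 0.1422°S, 37.9273°E:
1: 50.0960 km
2: 47.2667 km
3: 39.2719 km
4: 59.1600 km
5: 70.9520 km
6: 42.6578 km
7: 7.5933 km
8: 53.4130 km
9: 52.7600 km
10: 53.5431 km
11: 67.7119 km
Sorted: 7 (7.5933 km) < 3 (39.2719 km) < 6 (42.6578 km) < 2 (47.2667 km) < …

7, 3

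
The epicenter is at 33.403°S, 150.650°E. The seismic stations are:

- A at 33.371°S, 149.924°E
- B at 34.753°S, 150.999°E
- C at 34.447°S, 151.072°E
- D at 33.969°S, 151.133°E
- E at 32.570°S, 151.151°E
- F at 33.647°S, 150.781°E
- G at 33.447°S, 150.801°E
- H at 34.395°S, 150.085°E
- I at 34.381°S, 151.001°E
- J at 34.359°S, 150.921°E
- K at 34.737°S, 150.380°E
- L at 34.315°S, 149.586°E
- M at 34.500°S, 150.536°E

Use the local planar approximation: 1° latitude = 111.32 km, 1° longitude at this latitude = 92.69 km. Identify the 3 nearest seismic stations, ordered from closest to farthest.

Distances from 33.403°S, 150.650°E:
A: √((0.032·111.32)² + (-0.726·92.69)²) = √(12.68955 + 4528.33977) = 67.387 km
B: √((-1.350·111.32)² + (0.349·92.69)²) = √(22584.67952 + 1046.44551) = 153.724 km
C: √((-1.044·111.32)² + (0.422·92.69)²) = √(13506.64212 + 1529.99731) = 122.624 km
D: √((-0.566·111.32)² + (0.483·92.69)²) = √(3969.89717 + 2004.28754) = 77.293 km
E: √((0.833·111.32)² + (0.501·92.69)²) = √(8598.77130 + 2156.45905) = 103.707 km
F: √((-0.244·111.32)² + (0.131·92.69)²) = √(737.77859 + 147.43763) = 29.753 km
G: √((-0.044·111.32)² + (0.151·92.69)²) = √(23.99119 + 195.89333) = 14.829 km
H: √((-0.992·111.32)² + (-0.565·92.69)²) = √(12194.66122 + 2742.60119) = 122.218 km
I: √((-0.978·111.32)² + (0.351·92.69)²) = √(11852.88593 + 1058.47352) = 113.628 km
J: √((-0.956·111.32)² + (0.271·92.69)²) = √(11325.62506 + 630.96366) = 109.346 km
K: √((-1.334·111.32)² + (-0.270·92.69)²) = √(22052.51136 + 626.31569) = 150.595 km
L: √((-0.912·111.32)² + (-1.064·92.69)²) = √(10307.09009 + 9726.33044) = 141.539 km
M: √((-1.097·111.32)² + (-0.114·92.69)²) = √(14912.81569 + 111.65430) = 122.574 km
Sorted: G (14.829 km) < F (29.753 km) < A (67.387 km) < D (77.293 km) < E (103.707 km) < …

G, F, A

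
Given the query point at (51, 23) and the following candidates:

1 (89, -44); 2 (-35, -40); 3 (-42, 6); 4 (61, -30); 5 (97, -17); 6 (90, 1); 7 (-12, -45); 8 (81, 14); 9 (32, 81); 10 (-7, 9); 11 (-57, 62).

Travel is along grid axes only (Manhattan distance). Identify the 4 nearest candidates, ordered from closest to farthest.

Distances from (51, 23):
1: |38| + |-67| = 38 + 67 = 105
2: |-86| + |-63| = 86 + 63 = 149
3: |-93| + |-17| = 93 + 17 = 110
4: |10| + |-53| = 10 + 53 = 63
5: |46| + |-40| = 46 + 40 = 86
6: |39| + |-22| = 39 + 22 = 61
7: |-63| + |-68| = 63 + 68 = 131
8: |30| + |-9| = 30 + 9 = 39
9: |-19| + |58| = 19 + 58 = 77
10: |-58| + |-14| = 58 + 14 = 72
11: |-108| + |39| = 108 + 39 = 147
Sorted: 8 (39) < 6 (61) < 4 (63) < 10 (72) < 9 (77) < 5 (86) < …

8, 6, 4, 10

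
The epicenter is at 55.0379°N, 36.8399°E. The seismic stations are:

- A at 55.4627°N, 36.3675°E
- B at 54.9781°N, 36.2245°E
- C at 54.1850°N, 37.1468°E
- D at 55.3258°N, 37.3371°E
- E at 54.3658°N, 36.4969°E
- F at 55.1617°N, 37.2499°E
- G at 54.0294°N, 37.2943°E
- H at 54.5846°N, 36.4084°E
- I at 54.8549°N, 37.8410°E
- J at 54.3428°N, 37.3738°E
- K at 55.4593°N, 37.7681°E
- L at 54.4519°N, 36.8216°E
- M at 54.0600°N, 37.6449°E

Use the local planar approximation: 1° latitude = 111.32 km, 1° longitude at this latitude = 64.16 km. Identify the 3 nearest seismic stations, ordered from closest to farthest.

Distances from 55.0379°N, 36.8399°E:
A: √((0.4248·111.32)² + (-0.4724·64.16)²) = √(2236.224552 + 918.646635) = 56.1682 km
B: √((-0.0598·111.32)² + (-0.6154·64.16)²) = √(44.314797 + 1558.991310) = 40.0413 km
C: √((-0.8529·111.32)² + (0.3069·64.16)²) = √(9014.520364 + 387.723824) = 96.9652 km
D: √((0.2879·111.32)² + (0.4972·64.16)²) = √(1027.140196 + 1017.632458) = 45.2192 km
E: √((-0.6721·111.32)² + (-0.3430·64.16)²) = √(5597.758861 + 484.302767) = 77.9876 km
F: √((0.1238·111.32)² + (0.4100·64.16)²) = √(189.927427 + 691.984591) = 29.6970 km
G: √((-1.0085·111.32)² + (0.4544·64.16)²) = √(12603.704153 + 849.973442) = 115.9900 km
H: √((-0.4533·111.32)² + (-0.4315·64.16)²) = √(2546.348449 + 766.461440) = 57.5570 km
I: √((-0.1830·111.32)² + (1.0011·64.16)²) = √(415.000457 + 4125.566893) = 67.3837 km
J: √((-0.6951·111.32)² + (0.5339·64.16)²) = √(5987.437214 + 1173.406669) = 84.6218 km
K: √((0.4214·111.32)² + (0.9282·64.16)²) = √(2200.571367 + 3546.596970) = 75.8101 km
L: √((-0.5860·111.32)² + (-0.0183·64.16)²) = √(4255.412132 + 1.378577) = 65.2441 km
M: √((-0.9779·111.32)² + (0.8050·64.16)²) = √(11850.462152 + 2667.598541) = 120.4909 km
Sorted: F (29.6970 km) < B (40.0413 km) < D (45.2192 km) < A (56.1682 km) < H (57.5570 km) < …

F, B, D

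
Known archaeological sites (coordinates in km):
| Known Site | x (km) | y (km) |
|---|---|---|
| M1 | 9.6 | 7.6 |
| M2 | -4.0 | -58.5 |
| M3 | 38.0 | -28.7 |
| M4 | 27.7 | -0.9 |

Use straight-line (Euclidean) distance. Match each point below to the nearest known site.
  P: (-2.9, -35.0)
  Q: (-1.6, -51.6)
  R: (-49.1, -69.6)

P at (-2.9, -35.0):
  M1: √((12.5)² + (42.6)²) = √(156.250 + 1814.760) = 44.4 km
  M2: √((-1.1)² + (-23.5)²) = √(1.210 + 552.250) = 23.5 km
  M3: √((40.9)² + (6.3)²) = √(1672.810 + 39.690) = 41.4 km
  M4: √((30.6)² + (34.1)²) = √(936.360 + 1162.810) = 45.8 km
  → nearest: M2 (23.5 km)
Q at (-1.6, -51.6):
  M1: √((11.2)² + (59.2)²) = √(125.440 + 3504.640) = 60.3 km
  M2: √((-2.4)² + (-6.9)²) = √(5.760 + 47.610) = 7.3 km
  M3: √((39.6)² + (22.9)²) = √(1568.160 + 524.410) = 45.7 km
  M4: √((29.3)² + (50.7)²) = √(858.490 + 2570.490) = 58.6 km
  → nearest: M2 (7.3 km)
R at (-49.1, -69.6):
  M1: √((58.7)² + (77.2)²) = √(3445.690 + 5959.840) = 97.0 km
  M2: √((45.1)² + (11.1)²) = √(2034.010 + 123.210) = 46.4 km
  M3: √((87.1)² + (40.9)²) = √(7586.410 + 1672.810) = 96.2 km
  M4: √((76.8)² + (68.7)²) = √(5898.240 + 4719.690) = 103.0 km
  → nearest: M2 (46.4 km)

P→M2; Q→M2; R→M2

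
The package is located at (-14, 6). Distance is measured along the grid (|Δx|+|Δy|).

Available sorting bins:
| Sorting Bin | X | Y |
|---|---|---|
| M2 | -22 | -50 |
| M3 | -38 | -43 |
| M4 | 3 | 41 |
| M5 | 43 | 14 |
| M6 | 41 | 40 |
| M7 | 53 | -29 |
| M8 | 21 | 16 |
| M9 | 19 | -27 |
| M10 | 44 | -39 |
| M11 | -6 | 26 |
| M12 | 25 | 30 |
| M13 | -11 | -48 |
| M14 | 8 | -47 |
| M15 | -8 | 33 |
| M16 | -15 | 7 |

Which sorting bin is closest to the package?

Distances from (-14, 6):
M2: 64
M3: 73
M4: 52
M5: 65
M6: 89
M7: 102
M8: 45
M9: 66
M10: 103
M11: 28
M12: 63
M13: 57
M14: 75
M15: 33
M16: 2
Minimum: M16 at 2.

M16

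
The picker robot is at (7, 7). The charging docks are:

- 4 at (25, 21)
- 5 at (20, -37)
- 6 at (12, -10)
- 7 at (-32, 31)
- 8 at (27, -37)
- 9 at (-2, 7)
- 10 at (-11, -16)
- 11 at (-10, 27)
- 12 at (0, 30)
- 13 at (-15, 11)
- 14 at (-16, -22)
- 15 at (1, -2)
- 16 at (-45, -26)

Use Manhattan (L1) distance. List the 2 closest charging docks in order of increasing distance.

9, 15

Distances from (7, 7):
4: |18| + |14| = 18 + 14 = 32
5: |13| + |-44| = 13 + 44 = 57
6: |5| + |-17| = 5 + 17 = 22
7: |-39| + |24| = 39 + 24 = 63
8: |20| + |-44| = 20 + 44 = 64
9: |-9| + |0| = 9 + 0 = 9
10: |-18| + |-23| = 18 + 23 = 41
11: |-17| + |20| = 17 + 20 = 37
12: |-7| + |23| = 7 + 23 = 30
13: |-22| + |4| = 22 + 4 = 26
14: |-23| + |-29| = 23 + 29 = 52
15: |-6| + |-9| = 6 + 9 = 15
16: |-52| + |-33| = 52 + 33 = 85
Sorted: 9 (9) < 15 (15) < 6 (22) < 13 (26) < …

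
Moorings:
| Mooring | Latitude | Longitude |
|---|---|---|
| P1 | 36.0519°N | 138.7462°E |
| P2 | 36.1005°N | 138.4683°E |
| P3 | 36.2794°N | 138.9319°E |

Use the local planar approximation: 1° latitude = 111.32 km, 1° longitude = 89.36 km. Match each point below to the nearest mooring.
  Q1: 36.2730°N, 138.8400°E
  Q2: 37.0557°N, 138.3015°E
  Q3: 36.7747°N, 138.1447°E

Q1→P3; Q2→P3; Q3→P2

Q1 at 36.2730°N, 138.8400°E:
  P1: 26.0010 km
  P2: 38.3665 km
  P3: 8.2430 km
  → nearest: P3 (8.2430 km)
Q2 at 37.0557°N, 138.3015°E:
  P1: 118.5987 km
  P2: 107.3725 km
  P3: 103.1571 km
  → nearest: P3 (103.1571 km)
Q3 at 36.7747°N, 138.1447°E:
  P1: 96.7637 km
  P2: 80.4300 km
  P3: 89.3777 km
  → nearest: P2 (80.4300 km)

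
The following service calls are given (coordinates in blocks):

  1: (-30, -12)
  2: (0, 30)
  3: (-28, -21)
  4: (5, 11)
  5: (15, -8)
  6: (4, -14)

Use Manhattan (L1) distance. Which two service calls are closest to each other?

Pairwise distances:
1–3: 11 blocks
5–6: 17 blocks
2–4: 24 blocks
4–6: 26 blocks
4–5: 29 blocks
1–6: 36 blocks
3–6: 39 blocks
2–6: 48 blocks
1–5: 49 blocks
2–5: 53 blocks
3–5: 56 blocks
1–4: 58 blocks
3–4: 65 blocks
1–2: 72 blocks
2–3: 79 blocks
Closest pair: 1–3 at 11 blocks.

1 and 3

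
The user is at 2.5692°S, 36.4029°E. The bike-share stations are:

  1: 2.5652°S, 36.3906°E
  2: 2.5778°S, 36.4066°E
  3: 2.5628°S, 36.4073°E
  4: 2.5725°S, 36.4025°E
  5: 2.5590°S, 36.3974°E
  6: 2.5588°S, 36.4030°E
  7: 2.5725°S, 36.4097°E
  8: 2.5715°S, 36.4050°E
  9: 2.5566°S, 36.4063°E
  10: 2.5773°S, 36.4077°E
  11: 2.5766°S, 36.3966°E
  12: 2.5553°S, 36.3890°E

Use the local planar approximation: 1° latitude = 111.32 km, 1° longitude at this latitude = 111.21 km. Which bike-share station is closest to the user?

8

Distances from 2.5692°S, 36.4029°E:
1: √((0.0040·111.32)² + (-0.0123·111.21)²) = √(0.198274 + 1.871104) = 1.4385 km
2: √((-0.0086·111.32)² + (0.0037·111.21)²) = √(0.916523 + 0.169313) = 1.0420 km
3: √((0.0064·111.32)² + (0.0044·111.21)²) = √(0.507582 + 0.239438) = 0.8643 km
4: √((-0.0033·111.32)² + (-0.0004·111.21)²) = √(0.134950 + 0.001979) = 0.3700 km
5: √((0.0102·111.32)² + (-0.0055·111.21)²) = √(1.289278 + 0.374122) = 1.2897 km
6: √((0.0104·111.32)² + (0.0001·111.21)²) = √(1.340334 + 0.000124) = 1.1578 km
7: √((-0.0033·111.32)² + (0.0068·111.21)²) = √(0.134950 + 0.571881) = 0.8407 km
8: √((-0.0023·111.32)² + (0.0021·111.21)²) = √(0.065554 + 0.054541) = 0.3465 km
9: √((0.0126·111.32)² + (0.0034·111.21)²) = √(1.967377 + 0.142970) = 1.4527 km
10: √((-0.0081·111.32)² + (0.0048·111.21)²) = √(0.813048 + 0.284951) = 1.0479 km
11: √((-0.0074·111.32)² + (-0.0063·111.21)²) = √(0.678594 + 0.490873) = 1.0814 km
12: √((0.0139·111.32)² + (-0.0139·111.21)²) = √(2.394286 + 2.389556) = 2.1872 km
Minimum: 8 at 0.3465 km.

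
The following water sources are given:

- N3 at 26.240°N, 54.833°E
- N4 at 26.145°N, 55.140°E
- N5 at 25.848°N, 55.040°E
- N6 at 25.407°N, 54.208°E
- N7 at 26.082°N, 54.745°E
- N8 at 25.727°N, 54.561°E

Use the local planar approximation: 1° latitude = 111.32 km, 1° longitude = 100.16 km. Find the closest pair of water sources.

N3 and N7

Pairwise distances:
N3–N4: 32.517 km
N3–N5: 48.312 km
N3–N6: 111.882 km
N3–N7: 19.673 km
N3–N8: 63.273 km
N4–N5: 34.546 km
N4–N6: 124.352 km
N4–N7: 40.180 km
N4–N8: 74.353 km
N5–N6: 96.718 km
N5–N7: 39.390 km
N5–N8: 49.832 km
N6–N7: 92.407 km
N6–N8: 50.190 km
N7–N8: 43.605 km
Closest pair: N3–N7 at 19.673 km.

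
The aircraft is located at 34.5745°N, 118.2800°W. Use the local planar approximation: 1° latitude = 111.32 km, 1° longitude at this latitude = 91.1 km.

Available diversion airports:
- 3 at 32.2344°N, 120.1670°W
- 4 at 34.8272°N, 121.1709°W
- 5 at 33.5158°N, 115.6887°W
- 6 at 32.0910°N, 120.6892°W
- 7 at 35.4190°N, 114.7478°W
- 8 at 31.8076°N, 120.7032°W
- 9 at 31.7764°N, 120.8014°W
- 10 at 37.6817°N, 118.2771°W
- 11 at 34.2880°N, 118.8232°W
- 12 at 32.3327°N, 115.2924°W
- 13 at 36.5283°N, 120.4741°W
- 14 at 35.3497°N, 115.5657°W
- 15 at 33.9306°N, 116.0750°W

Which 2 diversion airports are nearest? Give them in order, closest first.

Distances from 34.5745°N, 118.2800°W:
3: √((-2.3401·111.32)² + (-1.8870·91.1)²) = √(67860.214572 + 29551.569692) = 312.1086 km
4: √((0.2527·111.32)² + (-2.8909·91.1)²) = √(791.328631 + 69359.011054) = 264.8591 km
5: √((-1.0587·111.32)² + (2.5913·91.1)²) = √(13889.679399 + 55727.831507) = 263.8513 km
6: √((-2.4835·111.32)² + (-2.4092·91.1)²) = √(76431.912013 + 48170.645159) = 352.9909 km
7: √((0.8445·111.32)² + (3.5322·91.1)²) = √(8837.831215 + 103544.569387) = 335.2348 km
8: √((-2.7669·111.32)² + (-2.4232·91.1)²) = √(94870.965856 + 48732.116592) = 378.9500 km
9: √((-2.7981·111.32)² + (-2.5214·91.1)²) = √(97022.588756 + 52761.878676) = 387.0200 km
10: √((3.1072·111.32)² + (0.0029·91.1)²) = √(119642.316109 + 0.069796) = 345.8936 km
11: √((-0.2865·111.32)² + (-0.5432·91.1)²) = √(1017.174931 + 2448.816690) = 58.8727 km
12: √((-2.2418·111.32)² + (2.9876·91.1)²) = √(62278.784093 + 74076.704863) = 369.2634 km
13: √((1.9538·111.32)² + (-2.1941·91.1)²) = √(47304.951969 + 39953.017804) = 295.3946 km
14: √((0.7752·111.32)² + (2.7143·91.1)²) = √(7446.872589 + 61143.803002) = 261.8982 km
15: √((-0.6439·111.32)² + (2.2050·91.1)²) = √(5137.871586 + 40350.966500) = 213.2811 km
Sorted: 11 (58.8727 km) < 15 (213.2811 km) < 14 (261.8982 km) < 5 (263.8513 km) < …

11, 15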